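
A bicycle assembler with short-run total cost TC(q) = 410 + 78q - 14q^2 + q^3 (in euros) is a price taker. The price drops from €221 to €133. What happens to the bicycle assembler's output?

Output falls from 13 to 11

AVC = 78 - 14q + q^2, minimized at q = 7 where min AVC = €29. MC = 78 - 28q + 3q^2.
At P = €221 ≥ min AVC, set P = MC on the rising branch: q = 13.
At P = €133 ≥ min AVC, set P = MC: q = 11. The firm stays open but cuts output.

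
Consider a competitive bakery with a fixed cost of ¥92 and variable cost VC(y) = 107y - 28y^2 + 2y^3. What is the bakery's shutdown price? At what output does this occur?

¥9 per unit, at y = 7

Short-run supply begins at min AVC. From VC = 107y - 28y^2 + 2y^3, AVC = 107 - 28y + 2y^2.
At the minimum of AVC, MC = AVC. MC = 107 - 56y + 6y^2; setting MC = AVC gives 4y^2 - 28y = 0, so y = 7. min AVC = 9.
So the shutdown price is ¥9.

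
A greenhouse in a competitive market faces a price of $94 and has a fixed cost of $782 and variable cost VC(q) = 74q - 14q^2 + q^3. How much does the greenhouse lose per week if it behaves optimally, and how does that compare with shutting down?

Profit = -$182 at q = 10

AVC = 74 - 14q + q^2 has its minimum $25 at q = 7; price $94 clears that bar, so the firm operates.
With MC = 74 - 28q + 3q^2, P = MC on the upward-sloping part at q* = 10.
TR = 94·10 = 940. TC = 782 + 340 = 1122. Profit = 940 − 1122 = -$182.
By producing, the firm covers all variable cost plus $600 of fixed cost; shutting down would lose the full $782.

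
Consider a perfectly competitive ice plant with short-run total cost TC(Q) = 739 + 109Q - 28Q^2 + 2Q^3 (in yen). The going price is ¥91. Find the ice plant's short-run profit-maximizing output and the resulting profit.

AVC = 109 - 28Q + 2Q^2 has its minimum ¥11 at Q = 7; price ¥91 clears that bar, so the firm operates.
MC = 109 - 56Q + 6Q^2. Setting P = MC and taking the root on the rising branch gives Q* = 9.
TR = 91·9 = 819. TC = 739 + 171 = 910. Profit = 819 − 910 = -¥91.
Shutting down would mean losing the fixed cost of ¥739, so operating at a loss of ¥91 is better by ¥648.

Profit = -¥91 at Q = 9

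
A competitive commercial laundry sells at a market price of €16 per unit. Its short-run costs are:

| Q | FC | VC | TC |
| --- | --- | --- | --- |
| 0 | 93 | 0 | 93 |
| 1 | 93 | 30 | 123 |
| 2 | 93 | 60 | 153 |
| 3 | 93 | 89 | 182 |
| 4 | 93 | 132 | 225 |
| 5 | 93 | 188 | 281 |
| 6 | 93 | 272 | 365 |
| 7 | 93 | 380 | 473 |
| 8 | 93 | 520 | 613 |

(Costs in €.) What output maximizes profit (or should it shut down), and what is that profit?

Tabulate TR − TC: Q=0: -93; Q=1: -107; Q=2: -121; Q=3: -134; Q=4: -161; Q=5: -201; Q=6: -269; Q=7: -361; Q=8: -485.
Profit is highest at Q = 0. Equivalently, the lowest AVC in the table is 89/3 ≈ €29.67 at Q = 3, and P = €16 falls below it — price never covers variable cost, so the firm shuts down and loses only its fixed cost.

Q = 0 (shut down); profit = -€93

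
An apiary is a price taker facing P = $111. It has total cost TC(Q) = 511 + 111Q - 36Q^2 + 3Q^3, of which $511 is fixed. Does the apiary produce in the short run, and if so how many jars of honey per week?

Produce at Q = 8

Strip out fixed cost: VC = 111Q - 36Q^2 + 3Q^3. Then AVC = 111 - 36Q + 3Q^2 and MC = 111 - 72Q + 9Q^2.
The AVC parabola has its vertex at Q = 36/6 = 6, where AVC = 111 - 36·6 + 3·6^2 = $3.
Because $111 ≥ $3, revenue can cover variable cost; the firm operates.
Solving P = MC: -72Q + 9Q^2 = 0 ⇒ Q = 0 or 8. On the upward-sloping branch, Q* = 8.
Check: AVC at Q = 8 is $15 ≤ P, so revenue covers variable cost.
Profit = P·Q − TC = 111·8 − 631 = $257.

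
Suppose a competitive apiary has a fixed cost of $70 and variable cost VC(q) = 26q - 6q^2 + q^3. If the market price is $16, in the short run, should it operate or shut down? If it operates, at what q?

Strip out fixed cost: VC = 26q - 6q^2 + q^3. Then AVC = 26 - 6q + q^2 and MC = 26 - 12q + 3q^2.
The AVC parabola has its vertex at q = 6/2 = 3, where AVC = 26 - 6·3 + 3^2 = $17.
With P < min AVC ($16 < $17), every unit sold adds to the loss.
Shutting down limits the loss to fixed cost, $70.

Shut down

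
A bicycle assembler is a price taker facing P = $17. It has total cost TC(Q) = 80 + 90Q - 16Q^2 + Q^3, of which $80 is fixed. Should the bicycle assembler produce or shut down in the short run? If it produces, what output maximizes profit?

From TC, MC = TC'(Q) = 90 - 32Q + 3Q^2 and AVC = VC/Q = 90 - 16Q + Q^2.
AVC is minimized where dAVC/dQ = -16 + 2Q = 0, at Q = 8; min AVC = 90 - 16·8 + 8^2 = $26.
P = $17 lies below min AVC = $26; no output level covers variable cost.
Best response: produce nothing and absorb the $80 fixed cost.

Shut down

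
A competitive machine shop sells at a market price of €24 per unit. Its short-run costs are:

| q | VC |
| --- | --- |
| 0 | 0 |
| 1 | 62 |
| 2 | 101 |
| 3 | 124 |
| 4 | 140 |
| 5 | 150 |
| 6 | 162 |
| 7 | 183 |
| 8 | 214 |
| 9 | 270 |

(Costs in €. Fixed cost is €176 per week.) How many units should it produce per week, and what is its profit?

Tabulate TR − TC: q=0: -176; q=1: -214; q=2: -229; q=3: -228; q=4: -220; q=5: -206; q=6: -194; q=7: -191; q=8: -198; q=9: -230.
Profit is highest at q = 0. Equivalently, the lowest AVC in the table is 183/7 ≈ €26.14 at q = 7, and P = €24 falls below it — price never covers variable cost, so the firm shuts down and loses only its fixed cost.

q = 0 (shut down); profit = -€176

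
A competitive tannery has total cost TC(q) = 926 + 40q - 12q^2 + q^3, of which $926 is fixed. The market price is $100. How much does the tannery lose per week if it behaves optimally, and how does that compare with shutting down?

AVC = 40 - 12q + q^2; min AVC = $4 at q = 6. Since P = $100 ≥ min AVC, the firm produces.
MC = 40 - 24q + 3q^2. Setting P = MC and taking the root on the rising branch gives q* = 10.
TR = 100·10 = 1000. TC = 926 + 200 = 1126. Profit = 1000 − 1126 = -$126.
Shutting down would mean losing the fixed cost of $926, so operating at a loss of $126 is better by $800.

Profit = -$126 at q = 10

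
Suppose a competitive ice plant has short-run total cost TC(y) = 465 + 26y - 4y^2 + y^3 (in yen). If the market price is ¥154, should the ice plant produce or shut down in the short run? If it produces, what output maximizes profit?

Strip out fixed cost: VC = 26y - 4y^2 + y^3. Then AVC = 26 - 4y + y^2 and MC = 26 - 8y + 3y^2.
AVC hits its minimum where MC = AVC, at y = 2, giving min AVC = 26 - 4·2 + 2^2 = ¥22.
Since P = ¥154 ≥ min AVC = ¥22, price covers variable cost and the firm should produce.
Set P = MC: 154 = 26 - 8y + 3y^2 → -128 - 8y + 3y^2 = 0. The roots are y = -16/3 and y = 8; the profit-maximizing output is on the rising part of MC, so y* = 8.
Check: AVC at y = 8 is ¥58 ≤ P, so revenue covers variable cost.
Profit = P·y − TC = 154·8 − 929 = ¥303.

Produce at y = 8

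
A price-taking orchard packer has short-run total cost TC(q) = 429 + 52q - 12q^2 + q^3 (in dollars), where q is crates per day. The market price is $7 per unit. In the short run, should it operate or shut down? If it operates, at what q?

Variable cost is VC = 52q - 12q^2 + q^3, so AVC = VC/q = 52 - 12q + q^2 and MC = dTC/dq = 52 - 24q + 3q^2.
AVC hits its minimum where MC = AVC, at q = 6, giving min AVC = 52 - 12·6 + 6^2 = $16.
With P < min AVC ($7 < $16), every unit sold adds to the loss.
Best response: produce nothing and absorb the $429 fixed cost.

Shut down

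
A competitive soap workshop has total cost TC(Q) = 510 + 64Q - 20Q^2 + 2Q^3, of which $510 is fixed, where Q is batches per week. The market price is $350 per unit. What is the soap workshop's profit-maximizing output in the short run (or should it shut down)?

Strip out fixed cost: VC = 64Q - 20Q^2 + 2Q^3. Then AVC = 64 - 20Q + 2Q^2 and MC = 64 - 40Q + 6Q^2.
The AVC parabola has its vertex at Q = 20/4 = 5, where AVC = 64 - 20·5 + 2·5^2 = $14.
Since P = $350 ≥ min AVC = $14, price covers variable cost and the firm should produce.
Set P = MC: 350 = 64 - 40Q + 6Q^2 → -286 - 40Q + 6Q^2 = 0. The roots are Q = -13/3 and Q = 11; the profit-maximizing output is on the rising part of MC, so Q* = 11.
Check: AVC at Q = 11 is $86 ≤ P, so revenue covers variable cost.
Profit = P·Q − TC = 350·11 − 1456 = $2394.

Produce at Q = 11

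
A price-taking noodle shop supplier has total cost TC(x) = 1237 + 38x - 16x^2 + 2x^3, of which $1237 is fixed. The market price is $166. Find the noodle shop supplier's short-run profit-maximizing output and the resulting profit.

AVC = 38 - 16x + 2x^2 has its minimum $6 at x = 4; price $166 clears that bar, so the firm operates.
MC = 38 - 32x + 6x^2. Setting P = MC and taking the root on the rising branch gives x* = 8.
TR = 166·8 = 1328. TC = 1237 + 304 = 1541. Profit = 1328 − 1541 = -$213.
That loss of $213 beats the $1237 the firm would lose by shutting down; producing recovers $1024 of fixed cost.

Profit = -$213 at x = 8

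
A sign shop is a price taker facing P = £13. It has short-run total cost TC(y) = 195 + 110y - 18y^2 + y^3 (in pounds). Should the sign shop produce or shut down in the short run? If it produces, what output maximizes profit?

Shut down

From TC, MC = TC'(y) = 110 - 36y + 3y^2 and AVC = VC/y = 110 - 18y + y^2.
AVC hits its minimum where MC = AVC, at y = 9, giving min AVC = 110 - 18·9 + 9^2 = £29.
With P < min AVC (£13 < £29), every unit sold adds to the loss.
Shutting down limits the loss to fixed cost, £195.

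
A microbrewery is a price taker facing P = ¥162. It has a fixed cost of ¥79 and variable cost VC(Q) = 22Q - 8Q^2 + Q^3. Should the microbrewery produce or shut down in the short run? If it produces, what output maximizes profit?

Produce at Q = 10

Variable cost is VC = 22Q - 8Q^2 + Q^3, so AVC = VC/Q = 22 - 8Q + Q^2 and MC = dTC/dQ = 22 - 16Q + 3Q^2.
The AVC parabola has its vertex at Q = 8/2 = 4, where AVC = 22 - 8·4 + 4^2 = ¥6.
P = ¥162 exceeds min AVC = ¥6, so the firm stays open.
P = MC gives -140 - 16Q + 3Q^2 = 0, with roots -14/3 and 10. Take the larger (rising MC): Q* = 10.
Check: AVC at Q = 10 is ¥42 ≤ P, so revenue covers variable cost.
Profit = P·Q − TC = 162·10 − 499 = ¥1121.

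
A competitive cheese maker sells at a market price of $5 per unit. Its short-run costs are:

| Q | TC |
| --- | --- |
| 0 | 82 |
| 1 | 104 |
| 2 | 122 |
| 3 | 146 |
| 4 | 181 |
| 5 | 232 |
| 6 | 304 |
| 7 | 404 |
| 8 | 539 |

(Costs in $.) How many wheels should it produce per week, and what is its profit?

Q = 0 (shut down); profit = -$82

Compute π = P·Q − TC at each output: Q=0: -82; Q=1: -99; Q=2: -112; Q=3: -131; Q=4: -161; Q=5: -207; Q=6: -274; Q=7: -369; Q=8: -499.
Profit is highest at Q = 0. Equivalently, the lowest AVC in the table is 40/2 ≈ $20 at Q = 2, and P = $5 falls below it — price never covers variable cost, so the firm shuts down and loses only its fixed cost.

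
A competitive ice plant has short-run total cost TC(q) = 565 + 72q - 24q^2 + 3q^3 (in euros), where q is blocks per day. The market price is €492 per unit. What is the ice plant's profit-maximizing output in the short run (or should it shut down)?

Strip out fixed cost: VC = 72q - 24q^2 + 3q^3. Then AVC = 72 - 24q + 3q^2 and MC = 72 - 48q + 9q^2.
The AVC parabola has its vertex at q = 24/6 = 4, where AVC = 72 - 24·4 + 3·4^2 = €24.
P = €492 exceeds min AVC = €24, so the firm stays open.
P = MC gives -420 - 48q + 9q^2 = 0, with roots -14/3 and 10. Take the larger (rising MC): q* = 10.
Check: AVC at q = 10 is €132 ≤ P, so revenue covers variable cost.
Profit = P·q − TC = 492·10 − 1885 = €3035.

Produce at q = 10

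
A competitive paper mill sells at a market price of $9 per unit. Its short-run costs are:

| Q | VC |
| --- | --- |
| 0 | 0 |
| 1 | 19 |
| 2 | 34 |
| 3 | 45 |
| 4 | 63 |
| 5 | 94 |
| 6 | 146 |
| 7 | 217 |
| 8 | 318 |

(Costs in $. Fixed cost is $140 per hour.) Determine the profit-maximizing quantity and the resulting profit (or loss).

Q = 0 (shut down); profit = -$140

Compute π = P·Q − TC at each output: Q=0: -140; Q=1: -150; Q=2: -156; Q=3: -158; Q=4: -167; Q=5: -189; Q=6: -232; Q=7: -294; Q=8: -386.
Profit is highest at Q = 0. Equivalently, the lowest AVC in the table is 45/3 ≈ $15 at Q = 3, and P = $9 falls below it — price never covers variable cost, so the firm shuts down and loses only its fixed cost.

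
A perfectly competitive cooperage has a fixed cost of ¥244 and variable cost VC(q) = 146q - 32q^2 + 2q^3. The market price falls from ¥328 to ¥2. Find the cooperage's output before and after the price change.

MC = 146 - 64q + 6q^2; the shutdown threshold is min AVC = ¥18 (at q = 8).
At P = ¥328 ≥ min AVC, set P = MC on the rising branch: q = 13.
At P = ¥2 < min AVC = ¥18, price no longer covers variable cost at any output, so the firm shuts down: q = 0.

Output falls from 13 to 0 (the firm shuts down)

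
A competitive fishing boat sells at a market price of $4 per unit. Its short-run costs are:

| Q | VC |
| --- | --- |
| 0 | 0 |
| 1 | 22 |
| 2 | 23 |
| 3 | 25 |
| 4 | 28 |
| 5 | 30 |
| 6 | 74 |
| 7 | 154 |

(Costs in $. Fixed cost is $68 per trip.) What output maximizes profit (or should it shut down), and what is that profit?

Profit at each row (π = 4Q − TC): Q=0: -68; Q=1: -86; Q=2: -83; Q=3: -81; Q=4: -80; Q=5: -78; Q=6: -118; Q=7: -194.
Profit is highest at Q = 0. Equivalently, the lowest AVC in the table is 30/5 ≈ $6 at Q = 5, and P = $4 falls below it — price never covers variable cost, so the firm shuts down and loses only its fixed cost.

Q = 0 (shut down); profit = -$68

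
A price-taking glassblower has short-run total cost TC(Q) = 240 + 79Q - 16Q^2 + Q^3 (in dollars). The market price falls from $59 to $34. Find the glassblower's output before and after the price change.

MC = 79 - 32Q + 3Q^2; the shutdown threshold is min AVC = $15 (at Q = 8).
At P = $59 ≥ min AVC, set P = MC on the rising branch: Q = 10.
At P = $34 ≥ min AVC, set P = MC: Q = 9. The firm stays open but cuts output.

Output falls from 10 to 9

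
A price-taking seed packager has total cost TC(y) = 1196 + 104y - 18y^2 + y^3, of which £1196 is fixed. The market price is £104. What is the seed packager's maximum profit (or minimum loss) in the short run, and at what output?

Profit = -£332 at y = 12

AVC = 104 - 18y + y^2; min AVC = £23 at y = 9. Since P = £104 ≥ min AVC, the firm produces.
With MC = 104 - 36y + 3y^2, P = MC on the upward-sloping part at y* = 12.
TR = 104·12 = 1248. TC = 1196 + 384 = 1580. Profit = 1248 − 1580 = -£332.
By producing, the firm covers all variable cost plus £864 of fixed cost; shutting down would lose the full £1196.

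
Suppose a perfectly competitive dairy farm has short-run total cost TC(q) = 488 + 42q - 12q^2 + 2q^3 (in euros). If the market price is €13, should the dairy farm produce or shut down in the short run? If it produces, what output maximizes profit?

Shut down

Strip out fixed cost: VC = 42q - 12q^2 + 2q^3. Then AVC = 42 - 12q + 2q^2 and MC = 42 - 24q + 6q^2.
The AVC parabola has its vertex at q = 12/4 = 3, where AVC = 42 - 12·3 + 2·3^2 = €24.
Since P = €13 < min AVC = €24, price fails to cover variable cost at any output.
Best response: produce nothing and absorb the €488 fixed cost.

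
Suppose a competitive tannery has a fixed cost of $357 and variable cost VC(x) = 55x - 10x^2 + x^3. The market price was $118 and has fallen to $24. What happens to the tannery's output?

Output falls from 9 to 0 (the firm shuts down)

AVC = 55 - 10x + x^2, minimized at x = 5 where min AVC = $30. MC = 55 - 20x + 3x^2.
At P = $118 ≥ min AVC, set P = MC on the rising branch: x = 9.
At P = $24 < min AVC = $30, price no longer covers variable cost at any output, so the firm shuts down: x = 0.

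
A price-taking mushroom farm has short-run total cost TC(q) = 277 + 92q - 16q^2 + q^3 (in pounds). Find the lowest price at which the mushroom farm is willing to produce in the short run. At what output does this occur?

£28 per unit, at q = 8

The shutdown price is the minimum of AVC. VC = 92q - 16q^2 + q^3, so AVC = 92 - 16q + q^2.
dAVC/dq = -16 + 2q = 0 gives q = 8. min AVC = 92 - 16·8 + 8^2 = 28.
The firm shuts down for any P below £28.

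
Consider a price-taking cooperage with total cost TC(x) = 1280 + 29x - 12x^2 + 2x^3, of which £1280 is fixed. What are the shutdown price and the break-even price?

Shutdown price = min AVC. AVC = 29 - 12x + 2x^2, with vertex at x = 3 and minimum £11.
ATC = 1280/x + 29 - 12x + 2x^2. Setting dATC/dx = −1280/x^2 − 12 + 4x = 0 gives x = 8 (since 4·8^3 − 12·8^2 = 1280).
min ATC = 1280/8 + 29 − 12·8 + 2·8^2 = £221. That is the break-even price.
For £11 ≤ P < £221 the firm produces at a loss; below £11 it shuts down.

Shutdown price = £11; break-even price = £221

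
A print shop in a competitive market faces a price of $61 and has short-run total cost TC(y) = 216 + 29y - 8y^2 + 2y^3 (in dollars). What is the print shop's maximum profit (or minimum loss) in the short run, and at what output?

Profit = -$88 at y = 4

AVC = 29 - 8y + 2y^2; min AVC = $21 at y = 2. Since P = $61 ≥ min AVC, the firm produces.
MC = 29 - 16y + 6y^2. Setting P = MC and taking the root on the rising branch gives y* = 4.
TR = 61·4 = 244. TC = 216 + 116 = 332. Profit = 244 − 332 = -$88.
That loss of $88 beats the $216 the firm would lose by shutting down; producing recovers $128 of fixed cost.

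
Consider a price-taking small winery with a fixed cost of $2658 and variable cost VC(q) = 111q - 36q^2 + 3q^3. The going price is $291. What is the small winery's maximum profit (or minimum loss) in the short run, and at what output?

AVC = 111 - 36q + 3q^2; min AVC = $3 at q = 6. Since P = $291 ≥ min AVC, the firm produces.
With MC = 111 - 72q + 9q^2, P = MC on the upward-sloping part at q* = 10.
TR = 291·10 = 2910. TC = 2658 + 510 = 3168. Profit = 2910 − 3168 = -$258.
By producing, the firm covers all variable cost plus $2400 of fixed cost; shutting down would lose the full $2658.

Profit = -$258 at q = 10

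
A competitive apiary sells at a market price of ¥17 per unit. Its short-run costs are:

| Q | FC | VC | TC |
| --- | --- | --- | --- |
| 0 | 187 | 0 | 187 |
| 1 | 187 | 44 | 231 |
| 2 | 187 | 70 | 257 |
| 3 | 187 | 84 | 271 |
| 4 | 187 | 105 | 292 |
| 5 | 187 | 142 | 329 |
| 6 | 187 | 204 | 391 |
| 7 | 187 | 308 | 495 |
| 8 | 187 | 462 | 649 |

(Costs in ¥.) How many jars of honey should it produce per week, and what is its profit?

Compute π = P·Q − TC at each output: Q=0: -187; Q=1: -214; Q=2: -223; Q=3: -220; Q=4: -224; Q=5: -244; Q=6: -289; Q=7: -376; Q=8: -513.
Profit is highest at Q = 0. Equivalently, the lowest AVC in the table is 105/4 ≈ ¥26.25 at Q = 4, and P = ¥17 falls below it — price never covers variable cost, so the firm shuts down and loses only its fixed cost.

Q = 0 (shut down); profit = -¥187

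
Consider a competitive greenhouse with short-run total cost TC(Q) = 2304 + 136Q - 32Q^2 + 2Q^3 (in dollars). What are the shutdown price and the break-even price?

Shutdown price = min AVC. AVC = 136 - 32Q + 2Q^2, with vertex at Q = 8 and minimum $8.
ATC = 2304/Q + 136 - 32Q + 2Q^2. Setting dATC/dQ = −2304/Q^2 − 32 + 4Q = 0 gives Q = 12 (since 4·12^3 − 32·12^2 = 2304).
min ATC = 2304/12 + 136 − 32·12 + 2·12^2 = $232. That is the break-even price.
For $8 ≤ P < $232 the firm produces at a loss; below $8 it shuts down.

Shutdown price = $8; break-even price = $232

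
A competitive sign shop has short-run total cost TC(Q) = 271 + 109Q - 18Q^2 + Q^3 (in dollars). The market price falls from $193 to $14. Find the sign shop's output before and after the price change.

Output falls from 14 to 0 (the firm shuts down)

MC = 109 - 36Q + 3Q^2; the shutdown threshold is min AVC = $28 (at Q = 9).
With P = $193 above the shutdown price, P = MC gives Q = 14.
At P = $14 < min AVC = $28, price no longer covers variable cost at any output, so the firm shuts down: Q = 0.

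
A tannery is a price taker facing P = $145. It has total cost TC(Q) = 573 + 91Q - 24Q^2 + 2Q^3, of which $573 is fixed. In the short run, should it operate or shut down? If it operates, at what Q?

Produce at Q = 9

From TC, MC = TC'(Q) = 91 - 48Q + 6Q^2 and AVC = VC/Q = 91 - 24Q + 2Q^2.
AVC hits its minimum where MC = AVC, at Q = 6, giving min AVC = 91 - 24·6 + 2·6^2 = $19.
P = $145 exceeds min AVC = $19, so the firm stays open.
Set P = MC: 145 = 91 - 48Q + 6Q^2 → -54 - 48Q + 6Q^2 = 0. The roots are Q = -1 and Q = 9; the profit-maximizing output is on the rising part of MC, so Q* = 9.
Check: AVC at Q = 9 is $37 ≤ P, so revenue covers variable cost.
Profit = P·Q − TC = 145·9 − 906 = $399.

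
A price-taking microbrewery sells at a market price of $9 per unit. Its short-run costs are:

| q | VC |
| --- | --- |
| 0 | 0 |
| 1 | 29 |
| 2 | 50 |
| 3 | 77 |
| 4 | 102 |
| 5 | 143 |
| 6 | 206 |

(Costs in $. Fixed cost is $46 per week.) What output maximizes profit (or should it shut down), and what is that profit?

q = 0 (shut down); profit = -$46

Profit at each row (π = 9q − TC): q=0: -46; q=1: -66; q=2: -78; q=3: -96; q=4: -112; q=5: -144; q=6: -198.
Profit is highest at q = 0. Equivalently, the lowest AVC in the table is 50/2 ≈ $25 at q = 2, and P = $9 falls below it — price never covers variable cost, so the firm shuts down and loses only its fixed cost.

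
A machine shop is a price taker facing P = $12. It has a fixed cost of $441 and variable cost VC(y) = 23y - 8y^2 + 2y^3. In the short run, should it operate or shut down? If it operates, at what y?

Shut down

Variable cost is VC = 23y - 8y^2 + 2y^3, so AVC = VC/y = 23 - 8y + 2y^2 and MC = dTC/dy = 23 - 16y + 6y^2.
AVC is minimized where dAVC/dy = -8 + 4y = 0, at y = 2; min AVC = 23 - 8·2 + 2·2^2 = $15.
P = $12 lies below min AVC = $15; no output level covers variable cost.
Best response: produce nothing and absorb the $441 fixed cost.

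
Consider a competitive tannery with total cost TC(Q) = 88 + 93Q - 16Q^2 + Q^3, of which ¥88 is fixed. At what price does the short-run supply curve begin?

¥29 per unit

The shutdown price is the minimum of AVC. VC = 93Q - 16Q^2 + Q^3, so AVC = 93 - 16Q + Q^2.
dAVC/dQ = -16 + 2Q = 0 gives Q = 8. min AVC = 93 - 16·8 + 8^2 = 29.
So the shutdown price is ¥29.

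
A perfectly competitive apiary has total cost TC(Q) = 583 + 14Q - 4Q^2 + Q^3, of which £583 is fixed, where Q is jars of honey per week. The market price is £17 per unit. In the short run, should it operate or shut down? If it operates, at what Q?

Produce at Q = 3

Variable cost is VC = 14Q - 4Q^2 + Q^3, so AVC = VC/Q = 14 - 4Q + Q^2 and MC = dTC/dQ = 14 - 8Q + 3Q^2.
The AVC parabola has its vertex at Q = 4/2 = 2, where AVC = 14 - 4·2 + 2^2 = £10.
Since P = £17 ≥ min AVC = £10, price covers variable cost and the firm should produce.
Set P = MC: 17 = 14 - 8Q + 3Q^2 → -3 - 8Q + 3Q^2 = 0. The roots are Q = -1/3 and Q = 3; the profit-maximizing output is on the rising part of MC, so Q* = 3.
Check: AVC at Q = 3 is £11 ≤ P, so revenue covers variable cost.
Profit = P·Q − TC = 17·3 − 616 = -£565, a loss, but smaller than the £583 fixed cost the firm would lose by shutting down.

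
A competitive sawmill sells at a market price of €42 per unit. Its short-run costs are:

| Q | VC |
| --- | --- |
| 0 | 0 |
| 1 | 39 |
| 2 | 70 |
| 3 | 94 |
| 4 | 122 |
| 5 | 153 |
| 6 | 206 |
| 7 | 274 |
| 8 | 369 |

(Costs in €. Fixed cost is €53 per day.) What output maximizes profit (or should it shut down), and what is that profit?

Q = 5; profit = €4

Compute π = P·Q − TC at each output: Q=0: -53; Q=1: -50; Q=2: -39; Q=3: -21; Q=4: -7; Q=5: 4; Q=6: -7; Q=7: -33; Q=8: -86.
Profit is maximized at Q = 5. AVC there is 153/5 = €30.60 ≤ P, so producing beats shutting down (which would give -€53).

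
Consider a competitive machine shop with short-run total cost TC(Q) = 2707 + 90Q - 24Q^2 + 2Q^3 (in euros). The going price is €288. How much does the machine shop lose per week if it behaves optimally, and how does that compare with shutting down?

Profit = -€287 at Q = 11

AVC = 90 - 24Q + 2Q^2 has its minimum €18 at Q = 6; price €288 clears that bar, so the firm operates.
With MC = 90 - 48Q + 6Q^2, P = MC on the upward-sloping part at Q* = 11.
TR = 288·11 = 3168. TC = 2707 + 748 = 3455. Profit = 3168 − 3455 = -€287.
By producing, the firm covers all variable cost plus €2420 of fixed cost; shutting down would lose the full €2707.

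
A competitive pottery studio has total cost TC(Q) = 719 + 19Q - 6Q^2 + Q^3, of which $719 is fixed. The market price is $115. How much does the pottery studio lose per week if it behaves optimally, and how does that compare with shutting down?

Profit = -$79 at Q = 8

AVC = 19 - 6Q + Q^2 has its minimum $10 at Q = 3; price $115 clears that bar, so the firm operates.
MC = 19 - 12Q + 3Q^2. Setting P = MC and taking the root on the rising branch gives Q* = 8.
TR = 115·8 = 920. TC = 719 + 280 = 999. Profit = 920 − 999 = -$79.
That loss of $79 beats the $719 the firm would lose by shutting down; producing recovers $640 of fixed cost.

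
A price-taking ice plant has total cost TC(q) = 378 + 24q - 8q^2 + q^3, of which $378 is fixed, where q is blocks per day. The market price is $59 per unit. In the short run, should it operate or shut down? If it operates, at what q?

Produce at q = 7

From TC, MC = TC'(q) = 24 - 16q + 3q^2 and AVC = VC/q = 24 - 8q + q^2.
AVC hits its minimum where MC = AVC, at q = 4, giving min AVC = 24 - 8·4 + 4^2 = $8.
P = $59 exceeds min AVC = $8, so the firm stays open.
P = MC gives -35 - 16q + 3q^2 = 0, with roots -5/3 and 7. Take the larger (rising MC): q* = 7.
Check: AVC at q = 7 is $17 ≤ P, so revenue covers variable cost.
Profit = P·q − TC = 59·7 − 497 = -$84, a loss, but smaller than the $378 fixed cost the firm would lose by shutting down.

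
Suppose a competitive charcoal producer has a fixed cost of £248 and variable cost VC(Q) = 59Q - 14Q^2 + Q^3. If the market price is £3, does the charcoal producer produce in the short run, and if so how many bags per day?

Shut down

From TC, MC = TC'(Q) = 59 - 28Q + 3Q^2 and AVC = VC/Q = 59 - 14Q + Q^2.
AVC hits its minimum where MC = AVC, at Q = 7, giving min AVC = 59 - 14·7 + 7^2 = £10.
Since P = £3 < min AVC = £10, price fails to cover variable cost at any output.
Best response: produce nothing and absorb the £248 fixed cost.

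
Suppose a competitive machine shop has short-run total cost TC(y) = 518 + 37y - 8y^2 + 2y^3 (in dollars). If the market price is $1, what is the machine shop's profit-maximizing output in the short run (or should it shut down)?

Shut down

Strip out fixed cost: VC = 37y - 8y^2 + 2y^3. Then AVC = 37 - 8y + 2y^2 and MC = 37 - 16y + 6y^2.
AVC is minimized where dAVC/dy = -8 + 4y = 0, at y = 2; min AVC = 37 - 8·2 + 2·2^2 = $29.
P = $1 lies below min AVC = $29; no output level covers variable cost.
Shutting down limits the loss to fixed cost, $518.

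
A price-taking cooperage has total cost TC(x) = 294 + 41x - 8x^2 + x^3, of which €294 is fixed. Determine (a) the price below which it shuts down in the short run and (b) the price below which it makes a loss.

Shutdown price = min AVC. AVC = 41 - 8x + x^2, with vertex at x = 4 and minimum €25.
ATC = 294/x + 41 - 8x + x^2. Setting dATC/dx = −294/x^2 − 8 + 2x = 0 gives x = 7 (since 2·7^3 − 8·7^2 = 294).
min ATC = 294/7 + 41 − 8·7 + 7^2 = €76. That is the break-even price.
Between these two prices the firm operates at a loss; above €76 it earns a profit.

Shutdown price = €25; break-even price = €76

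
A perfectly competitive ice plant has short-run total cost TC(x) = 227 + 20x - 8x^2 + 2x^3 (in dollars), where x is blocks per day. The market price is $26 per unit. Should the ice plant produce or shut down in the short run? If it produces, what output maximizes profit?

Variable cost is VC = 20x - 8x^2 + 2x^3, so AVC = VC/x = 20 - 8x + 2x^2 and MC = dTC/dx = 20 - 16x + 6x^2.
The AVC parabola has its vertex at x = 8/4 = 2, where AVC = 20 - 8·2 + 2·2^2 = $12.
P = $26 exceeds min AVC = $12, so the firm stays open.
P = MC gives -6 - 16x + 6x^2 = 0, with roots -1/3 and 3. Take the larger (rising MC): x* = 3.
Check: AVC at x = 3 is $14 ≤ P, so revenue covers variable cost.
Profit = P·x − TC = 26·3 − 269 = -$191, a loss, but smaller than the $227 fixed cost the firm would lose by shutting down.

Produce at x = 3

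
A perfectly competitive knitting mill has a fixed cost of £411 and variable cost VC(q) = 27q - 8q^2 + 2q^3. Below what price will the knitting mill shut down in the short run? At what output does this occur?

£19 per unit, at q = 2

Short-run supply begins at min AVC. From VC = 27q - 8q^2 + 2q^3, AVC = 27 - 8q + 2q^2.
dAVC/dq = -8 + 4q = 0 gives q = 2. min AVC = 27 - 8·2 + 2·2^2 = 19.
So the shutdown price is £19.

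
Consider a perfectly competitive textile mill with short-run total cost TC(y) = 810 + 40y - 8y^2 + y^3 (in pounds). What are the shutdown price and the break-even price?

Shutdown price = min AVC. AVC = 40 - 8y + y^2, with vertex at y = 4 and minimum £24.
ATC = 810/y + 40 - 8y + y^2. Setting dATC/dy = −810/y^2 − 8 + 2y = 0 gives y = 9 (since 2·9^3 − 8·9^2 = 810).
min ATC = 810/9 + 40 − 8·9 + 9^2 = £139. That is the break-even price.
For £24 ≤ P < £139 the firm produces at a loss; below £24 it shuts down.

Shutdown price = £24; break-even price = £139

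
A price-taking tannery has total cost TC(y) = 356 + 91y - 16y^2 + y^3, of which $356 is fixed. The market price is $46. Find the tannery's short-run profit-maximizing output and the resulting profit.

AVC = 91 - 16y + y^2; min AVC = $27 at y = 8. Since P = $46 ≥ min AVC, the firm produces.
MC = 91 - 32y + 3y^2. Setting P = MC and taking the root on the rising branch gives y* = 9.
TR = 46·9 = 414. TC = 356 + 252 = 608. Profit = 414 − 608 = -$194.
Shutting down would mean losing the fixed cost of $356, so operating at a loss of $194 is better by $162.

Profit = -$194 at y = 9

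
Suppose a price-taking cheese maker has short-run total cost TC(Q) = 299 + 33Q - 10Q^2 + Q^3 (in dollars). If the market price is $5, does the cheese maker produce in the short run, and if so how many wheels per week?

Variable cost is VC = 33Q - 10Q^2 + Q^3, so AVC = VC/Q = 33 - 10Q + Q^2 and MC = dTC/dQ = 33 - 20Q + 3Q^2.
AVC is minimized where dAVC/dQ = -10 + 2Q = 0, at Q = 5; min AVC = 33 - 10·5 + 5^2 = $8.
P = $5 lies below min AVC = $8; no output level covers variable cost.
The firm minimizes its loss by shutting down and losing only its fixed cost of $299.

Shut down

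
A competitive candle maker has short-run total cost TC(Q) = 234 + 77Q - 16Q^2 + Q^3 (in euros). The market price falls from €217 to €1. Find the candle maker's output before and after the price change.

MC = 77 - 32Q + 3Q^2; the shutdown threshold is min AVC = €13 (at Q = 8).
With P = €217 above the shutdown price, P = MC gives Q = 14.
At P = €1 < min AVC = €13, price no longer covers variable cost at any output, so the firm shuts down: Q = 0.

Output falls from 14 to 0 (the firm shuts down)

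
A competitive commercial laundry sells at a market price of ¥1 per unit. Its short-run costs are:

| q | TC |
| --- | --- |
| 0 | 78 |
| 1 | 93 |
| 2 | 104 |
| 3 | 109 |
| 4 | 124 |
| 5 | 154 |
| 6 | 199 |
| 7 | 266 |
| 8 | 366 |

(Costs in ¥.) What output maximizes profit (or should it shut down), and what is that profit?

Compute π = P·q − TC at each output: q=0: -78; q=1: -92; q=2: -102; q=3: -106; q=4: -120; q=5: -149; q=6: -193; q=7: -259; q=8: -358.
Profit is highest at q = 0. Equivalently, the lowest AVC in the table is 31/3 ≈ ¥10.33 at q = 3, and P = ¥1 falls below it — price never covers variable cost, so the firm shuts down and loses only its fixed cost.

q = 0 (shut down); profit = -¥78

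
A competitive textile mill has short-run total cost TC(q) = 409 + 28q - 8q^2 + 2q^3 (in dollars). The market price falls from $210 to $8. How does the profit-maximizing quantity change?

AVC = 28 - 8q + 2q^2, minimized at q = 2 where min AVC = $20. MC = 28 - 16q + 6q^2.
With P = $210 above the shutdown price, P = MC gives q = 7.
At P = $8 < min AVC = $20, price no longer covers variable cost at any output, so the firm shuts down: q = 0.

Output falls from 7 to 0 (the firm shuts down)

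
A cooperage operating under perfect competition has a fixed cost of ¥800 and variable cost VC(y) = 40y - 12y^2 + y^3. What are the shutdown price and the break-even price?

Shutdown price = ¥4; break-even price = ¥100

AVC = 40 - 12y + y^2; minimized at y = 6, giving min AVC = ¥4. That is the shutdown price.
ATC = 800/y + 40 - 12y + y^2. Setting dATC/dy = −800/y^2 − 12 + 2y = 0 gives y = 10 (since 2·10^3 − 12·10^2 = 800).
min ATC = 800/10 + 40 − 12·10 + 10^2 = ¥100. That is the break-even price.
Between these two prices the firm operates at a loss; above ¥100 it earns a profit.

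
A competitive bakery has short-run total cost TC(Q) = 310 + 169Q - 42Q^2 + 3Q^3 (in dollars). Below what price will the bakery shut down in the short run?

$22 per unit

Short-run supply begins at min AVC. From VC = 169Q - 42Q^2 + 3Q^3, AVC = 169 - 42Q + 3Q^2.
At the minimum of AVC, MC = AVC. MC = 169 - 84Q + 9Q^2; setting MC = AVC gives 6Q^2 - 42Q = 0, so Q = 7. min AVC = 22.
For P < $22 the firm produces nothing.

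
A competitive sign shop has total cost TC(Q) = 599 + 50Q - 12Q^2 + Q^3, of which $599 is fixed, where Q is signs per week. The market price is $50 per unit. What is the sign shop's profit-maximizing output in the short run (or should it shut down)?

Produce at Q = 8

Strip out fixed cost: VC = 50Q - 12Q^2 + Q^3. Then AVC = 50 - 12Q + Q^2 and MC = 50 - 24Q + 3Q^2.
AVC hits its minimum where MC = AVC, at Q = 6, giving min AVC = 50 - 12·6 + 6^2 = $14.
Since P = $50 ≥ min AVC = $14, price covers variable cost and the firm should produce.
Set P = MC: 50 = 50 - 24Q + 3Q^2 → -24Q + 3Q^2 = 0. The roots are Q = 0 and Q = 8; the profit-maximizing output is on the rising part of MC, so Q* = 8.
Check: AVC at Q = 8 is $18 ≤ P, so revenue covers variable cost.
Profit = P·Q − TC = 50·8 − 743 = -$343, a loss, but smaller than the $599 fixed cost the firm would lose by shutting down.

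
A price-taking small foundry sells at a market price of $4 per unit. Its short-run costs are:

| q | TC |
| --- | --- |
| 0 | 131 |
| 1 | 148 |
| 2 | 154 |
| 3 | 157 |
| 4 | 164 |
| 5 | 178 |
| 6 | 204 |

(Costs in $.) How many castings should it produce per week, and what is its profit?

q = 0 (shut down); profit = -$131

Profit at each row (π = 4q − TC): q=0: -131; q=1: -144; q=2: -146; q=3: -145; q=4: -148; q=5: -158; q=6: -180.
Profit is highest at q = 0. Equivalently, the lowest AVC in the table is 33/4 ≈ $8.25 at q = 4, and P = $4 falls below it — price never covers variable cost, so the firm shuts down and loses only its fixed cost.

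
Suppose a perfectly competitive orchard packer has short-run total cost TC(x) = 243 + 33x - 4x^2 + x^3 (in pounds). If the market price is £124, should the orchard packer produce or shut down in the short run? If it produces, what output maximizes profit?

Strip out fixed cost: VC = 33x - 4x^2 + x^3. Then AVC = 33 - 4x + x^2 and MC = 33 - 8x + 3x^2.
AVC hits its minimum where MC = AVC, at x = 2, giving min AVC = 33 - 4·2 + 2^2 = £29.
P = £124 exceeds min AVC = £29, so the firm stays open.
P = MC gives -91 - 8x + 3x^2 = 0, with roots -13/3 and 7. Take the larger (rising MC): x* = 7.
Check: AVC at x = 7 is £54 ≤ P, so revenue covers variable cost.
Profit = P·x − TC = 124·7 − 621 = £247.

Produce at x = 7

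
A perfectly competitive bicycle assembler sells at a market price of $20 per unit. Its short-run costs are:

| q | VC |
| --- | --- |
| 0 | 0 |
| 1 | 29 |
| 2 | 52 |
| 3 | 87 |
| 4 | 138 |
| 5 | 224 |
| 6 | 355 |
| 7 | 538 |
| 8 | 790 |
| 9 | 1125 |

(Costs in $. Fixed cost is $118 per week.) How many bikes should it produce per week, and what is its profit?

q = 0 (shut down); profit = -$118

Tabulate TR − TC: q=0: -118; q=1: -127; q=2: -130; q=3: -145; q=4: -176; q=5: -242; q=6: -353; q=7: -516; q=8: -748; q=9: -1063.
Profit is highest at q = 0. Equivalently, the lowest AVC in the table is 52/2 ≈ $26 at q = 2, and P = $20 falls below it — price never covers variable cost, so the firm shuts down and loses only its fixed cost.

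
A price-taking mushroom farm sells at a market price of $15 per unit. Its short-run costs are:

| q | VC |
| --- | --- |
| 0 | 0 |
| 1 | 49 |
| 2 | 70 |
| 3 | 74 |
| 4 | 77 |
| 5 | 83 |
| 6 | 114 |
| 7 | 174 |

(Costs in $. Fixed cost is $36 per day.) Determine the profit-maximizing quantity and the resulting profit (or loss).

q = 0 (shut down); profit = -$36

Tabulate TR − TC: q=0: -36; q=1: -70; q=2: -76; q=3: -65; q=4: -53; q=5: -44; q=6: -60; q=7: -105.
Profit is highest at q = 0. Equivalently, the lowest AVC in the table is 83/5 ≈ $16.60 at q = 5, and P = $15 falls below it — price never covers variable cost, so the firm shuts down and loses only its fixed cost.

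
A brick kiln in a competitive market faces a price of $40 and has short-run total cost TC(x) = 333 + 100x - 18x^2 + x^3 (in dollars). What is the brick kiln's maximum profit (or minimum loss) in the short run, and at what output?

AVC = 100 - 18x + x^2; min AVC = $19 at x = 9. Since P = $40 ≥ min AVC, the firm produces.
MC = 100 - 36x + 3x^2. Setting P = MC and taking the root on the rising branch gives x* = 10.
TR = 40·10 = 400. TC = 333 + 200 = 533. Profit = 400 − 533 = -$133.
By producing, the firm covers all variable cost plus $200 of fixed cost; shutting down would lose the full $333.

Profit = -$133 at x = 10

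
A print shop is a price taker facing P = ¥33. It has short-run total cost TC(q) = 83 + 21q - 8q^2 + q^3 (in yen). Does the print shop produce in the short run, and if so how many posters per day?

Produce at q = 6

Strip out fixed cost: VC = 21q - 8q^2 + q^3. Then AVC = 21 - 8q + q^2 and MC = 21 - 16q + 3q^2.
AVC is minimized where dAVC/dq = -8 + 2q = 0, at q = 4; min AVC = 21 - 8·4 + 4^2 = ¥5.
Since P = ¥33 ≥ min AVC = ¥5, price covers variable cost and the firm should produce.
Solving P = MC: -12 - 16q + 3q^2 = 0 ⇒ q = -2/3 or 6. On the upward-sloping branch, q* = 6.
Check: AVC at q = 6 is ¥9 ≤ P, so revenue covers variable cost.
Profit = P·q − TC = 33·6 − 137 = ¥61.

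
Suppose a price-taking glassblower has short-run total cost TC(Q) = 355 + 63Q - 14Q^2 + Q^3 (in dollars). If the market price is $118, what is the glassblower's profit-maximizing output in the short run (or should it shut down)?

Variable cost is VC = 63Q - 14Q^2 + Q^3, so AVC = VC/Q = 63 - 14Q + Q^2 and MC = dTC/dQ = 63 - 28Q + 3Q^2.
AVC hits its minimum where MC = AVC, at Q = 7, giving min AVC = 63 - 14·7 + 7^2 = $14.
P = $118 exceeds min AVC = $14, so the firm stays open.
Set P = MC: 118 = 63 - 28Q + 3Q^2 → -55 - 28Q + 3Q^2 = 0. The roots are Q = -5/3 and Q = 11; the profit-maximizing output is on the rising part of MC, so Q* = 11.
Check: AVC at Q = 11 is $30 ≤ P, so revenue covers variable cost.
Profit = P·Q − TC = 118·11 − 685 = $613.

Produce at Q = 11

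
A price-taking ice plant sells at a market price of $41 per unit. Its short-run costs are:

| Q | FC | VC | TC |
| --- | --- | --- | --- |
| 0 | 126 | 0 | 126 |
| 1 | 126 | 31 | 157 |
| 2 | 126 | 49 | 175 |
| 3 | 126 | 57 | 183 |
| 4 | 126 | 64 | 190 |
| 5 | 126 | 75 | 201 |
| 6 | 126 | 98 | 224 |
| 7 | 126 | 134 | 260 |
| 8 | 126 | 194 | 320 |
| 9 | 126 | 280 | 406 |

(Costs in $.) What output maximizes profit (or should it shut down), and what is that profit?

Profit at each row (π = 41Q − TC): Q=0: -126; Q=1: -116; Q=2: -93; Q=3: -60; Q=4: -26; Q=5: 4; Q=6: 22; Q=7: 27; Q=8: 8; Q=9: -37.
Profit is maximized at Q = 7. AVC there is 134/7 = $19.14 ≤ P, so producing beats shutting down (which would give -$126).

Q = 7; profit = $27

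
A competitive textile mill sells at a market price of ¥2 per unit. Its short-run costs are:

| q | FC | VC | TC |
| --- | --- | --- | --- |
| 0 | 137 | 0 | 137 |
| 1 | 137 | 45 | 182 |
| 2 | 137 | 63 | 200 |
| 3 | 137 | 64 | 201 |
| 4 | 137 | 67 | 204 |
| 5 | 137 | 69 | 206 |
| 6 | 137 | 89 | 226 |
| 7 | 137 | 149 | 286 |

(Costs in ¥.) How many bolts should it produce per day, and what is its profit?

q = 0 (shut down); profit = -¥137

Profit at each row (π = 2q − TC): q=0: -137; q=1: -180; q=2: -196; q=3: -195; q=4: -196; q=5: -196; q=6: -214; q=7: -272.
Profit is highest at q = 0. Equivalently, the lowest AVC in the table is 69/5 ≈ ¥13.80 at q = 5, and P = ¥2 falls below it — price never covers variable cost, so the firm shuts down and loses only its fixed cost.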